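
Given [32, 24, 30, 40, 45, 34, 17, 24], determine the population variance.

72.6875

Step 1: Compute the mean: (32 + 24 + 30 + 40 + 45 + 34 + 17 + 24) / 8 = 30.75
Step 2: Compute squared deviations from the mean:
  (32 - 30.75)^2 = 1.5625
  (24 - 30.75)^2 = 45.5625
  (30 - 30.75)^2 = 0.5625
  (40 - 30.75)^2 = 85.5625
  (45 - 30.75)^2 = 203.0625
  (34 - 30.75)^2 = 10.5625
  (17 - 30.75)^2 = 189.0625
  (24 - 30.75)^2 = 45.5625
Step 3: Sum of squared deviations = 581.5
Step 4: Population variance = 581.5 / 8 = 72.6875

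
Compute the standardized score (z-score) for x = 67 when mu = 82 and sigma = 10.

-1.5

Step 1: Recall the z-score formula: z = (x - mu) / sigma
Step 2: Substitute values: z = (67 - 82) / 10
Step 3: z = -15 / 10 = -1.5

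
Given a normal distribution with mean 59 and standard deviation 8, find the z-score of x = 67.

1

Step 1: Recall the z-score formula: z = (x - mu) / sigma
Step 2: Substitute values: z = (67 - 59) / 8
Step 3: z = 8 / 8 = 1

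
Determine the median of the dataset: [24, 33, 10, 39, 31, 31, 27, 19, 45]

31

Step 1: Sort the data in ascending order: [10, 19, 24, 27, 31, 31, 33, 39, 45]
Step 2: The number of values is n = 9.
Step 3: Since n is odd, the median is the middle value at position 5: 31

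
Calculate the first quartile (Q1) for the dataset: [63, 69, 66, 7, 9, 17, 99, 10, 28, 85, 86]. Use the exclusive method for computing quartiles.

10

Step 1: Sort the data: [7, 9, 10, 17, 28, 63, 66, 69, 85, 86, 99]
Step 2: n = 11
Step 3: Using the exclusive quartile method:
  Q1 = 10
  Q2 (median) = 63
  Q3 = 85
  IQR = Q3 - Q1 = 85 - 10 = 75
Step 4: Q1 = 10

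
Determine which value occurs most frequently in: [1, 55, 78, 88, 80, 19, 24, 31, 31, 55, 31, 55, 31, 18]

31

Step 1: Count the frequency of each value:
  1: appears 1 time(s)
  18: appears 1 time(s)
  19: appears 1 time(s)
  24: appears 1 time(s)
  31: appears 4 time(s)
  55: appears 3 time(s)
  78: appears 1 time(s)
  80: appears 1 time(s)
  88: appears 1 time(s)
Step 2: The value 31 appears most frequently (4 times).
Step 3: Mode = 31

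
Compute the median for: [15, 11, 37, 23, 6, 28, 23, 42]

23

Step 1: Sort the data in ascending order: [6, 11, 15, 23, 23, 28, 37, 42]
Step 2: The number of values is n = 8.
Step 3: Since n is even, the median is the average of positions 4 and 5:
  Median = (23 + 23) / 2 = 23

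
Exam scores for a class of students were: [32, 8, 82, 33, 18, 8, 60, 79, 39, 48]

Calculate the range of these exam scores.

74

Step 1: Identify the maximum value: max = 82
Step 2: Identify the minimum value: min = 8
Step 3: Range = max - min = 82 - 8 = 74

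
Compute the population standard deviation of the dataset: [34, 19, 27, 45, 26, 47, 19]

10.6234

Step 1: Compute the mean: 31
Step 2: Sum of squared deviations from the mean: 790
Step 3: Population variance = 790 / 7 = 112.8571
Step 4: Standard deviation = sqrt(112.8571) = 10.6234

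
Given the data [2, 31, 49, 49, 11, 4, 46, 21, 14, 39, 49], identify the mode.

49

Step 1: Count the frequency of each value:
  2: appears 1 time(s)
  4: appears 1 time(s)
  11: appears 1 time(s)
  14: appears 1 time(s)
  21: appears 1 time(s)
  31: appears 1 time(s)
  39: appears 1 time(s)
  46: appears 1 time(s)
  49: appears 3 time(s)
Step 2: The value 49 appears most frequently (3 times).
Step 3: Mode = 49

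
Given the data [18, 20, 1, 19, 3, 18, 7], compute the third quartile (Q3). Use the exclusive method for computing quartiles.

19

Step 1: Sort the data: [1, 3, 7, 18, 18, 19, 20]
Step 2: n = 7
Step 3: Using the exclusive quartile method:
  Q1 = 3
  Q2 (median) = 18
  Q3 = 19
  IQR = Q3 - Q1 = 19 - 3 = 16
Step 4: Q3 = 19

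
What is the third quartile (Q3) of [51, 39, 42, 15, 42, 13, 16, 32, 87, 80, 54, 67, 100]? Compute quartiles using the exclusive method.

73.5

Step 1: Sort the data: [13, 15, 16, 32, 39, 42, 42, 51, 54, 67, 80, 87, 100]
Step 2: n = 13
Step 3: Using the exclusive quartile method:
  Q1 = 24
  Q2 (median) = 42
  Q3 = 73.5
  IQR = Q3 - Q1 = 73.5 - 24 = 49.5
Step 4: Q3 = 73.5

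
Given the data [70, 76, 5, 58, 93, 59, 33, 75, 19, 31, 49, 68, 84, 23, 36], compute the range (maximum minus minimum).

88

Step 1: Identify the maximum value: max = 93
Step 2: Identify the minimum value: min = 5
Step 3: Range = max - min = 93 - 5 = 88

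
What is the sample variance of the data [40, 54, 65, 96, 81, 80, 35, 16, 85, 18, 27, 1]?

988.8788

Step 1: Compute the mean: (40 + 54 + 65 + 96 + 81 + 80 + 35 + 16 + 85 + 18 + 27 + 1) / 12 = 49.8333
Step 2: Compute squared deviations from the mean:
  (40 - 49.8333)^2 = 96.6944
  (54 - 49.8333)^2 = 17.3611
  (65 - 49.8333)^2 = 230.0278
  (96 - 49.8333)^2 = 2131.3611
  (81 - 49.8333)^2 = 971.3611
  (80 - 49.8333)^2 = 910.0278
  (35 - 49.8333)^2 = 220.0278
  (16 - 49.8333)^2 = 1144.6944
  (85 - 49.8333)^2 = 1236.6944
  (18 - 49.8333)^2 = 1013.3611
  (27 - 49.8333)^2 = 521.3611
  (1 - 49.8333)^2 = 2384.6944
Step 3: Sum of squared deviations = 10877.6667
Step 4: Sample variance = 10877.6667 / 11 = 988.8788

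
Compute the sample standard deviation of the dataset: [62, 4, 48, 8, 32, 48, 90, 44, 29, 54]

25.3704

Step 1: Compute the mean: 41.9
Step 2: Sum of squared deviations from the mean: 5792.9
Step 3: Sample variance = 5792.9 / 9 = 643.6556
Step 4: Standard deviation = sqrt(643.6556) = 25.3704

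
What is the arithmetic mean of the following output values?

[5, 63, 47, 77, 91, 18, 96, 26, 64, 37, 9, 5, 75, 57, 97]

51.1333

Step 1: Sum all values: 5 + 63 + 47 + 77 + 91 + 18 + 96 + 26 + 64 + 37 + 9 + 5 + 75 + 57 + 97 = 767
Step 2: Count the number of values: n = 15
Step 3: Mean = sum / n = 767 / 15 = 51.1333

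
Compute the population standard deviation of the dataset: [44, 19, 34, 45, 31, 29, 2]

13.8299

Step 1: Compute the mean: 29.1429
Step 2: Sum of squared deviations from the mean: 1338.8571
Step 3: Population variance = 1338.8571 / 7 = 191.2653
Step 4: Standard deviation = sqrt(191.2653) = 13.8299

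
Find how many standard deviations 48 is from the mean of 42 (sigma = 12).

0.5

Step 1: Recall the z-score formula: z = (x - mu) / sigma
Step 2: Substitute values: z = (48 - 42) / 12
Step 3: z = 6 / 12 = 0.5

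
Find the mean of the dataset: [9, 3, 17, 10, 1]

8

Step 1: Sum all values: 9 + 3 + 17 + 10 + 1 = 40
Step 2: Count the number of values: n = 5
Step 3: Mean = sum / n = 40 / 5 = 8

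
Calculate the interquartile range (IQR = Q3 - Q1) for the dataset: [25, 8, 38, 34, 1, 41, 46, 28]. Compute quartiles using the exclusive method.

28

Step 1: Sort the data: [1, 8, 25, 28, 34, 38, 41, 46]
Step 2: n = 8
Step 3: Using the exclusive quartile method:
  Q1 = 12.25
  Q2 (median) = 31
  Q3 = 40.25
  IQR = Q3 - Q1 = 40.25 - 12.25 = 28
Step 4: IQR = 28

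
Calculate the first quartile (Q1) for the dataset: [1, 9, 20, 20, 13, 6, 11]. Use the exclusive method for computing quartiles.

6

Step 1: Sort the data: [1, 6, 9, 11, 13, 20, 20]
Step 2: n = 7
Step 3: Using the exclusive quartile method:
  Q1 = 6
  Q2 (median) = 11
  Q3 = 20
  IQR = Q3 - Q1 = 20 - 6 = 14
Step 4: Q1 = 6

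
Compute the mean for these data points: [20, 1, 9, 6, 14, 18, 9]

11

Step 1: Sum all values: 20 + 1 + 9 + 6 + 14 + 18 + 9 = 77
Step 2: Count the number of values: n = 7
Step 3: Mean = sum / n = 77 / 7 = 11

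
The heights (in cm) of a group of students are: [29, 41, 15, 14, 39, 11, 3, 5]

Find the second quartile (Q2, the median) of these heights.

14.5

Step 1: Sort the data: [3, 5, 11, 14, 15, 29, 39, 41]
Step 2: n = 8
Step 3: Q2 is the median. Since n is even, it is the average of the values at positions 4 and 5:
  Q2 = (14 + 15) / 2 = 14.5
Step 4: Q2 = 14.5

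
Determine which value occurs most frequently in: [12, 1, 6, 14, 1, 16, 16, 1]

1

Step 1: Count the frequency of each value:
  1: appears 3 time(s)
  6: appears 1 time(s)
  12: appears 1 time(s)
  14: appears 1 time(s)
  16: appears 2 time(s)
Step 2: The value 1 appears most frequently (3 times).
Step 3: Mode = 1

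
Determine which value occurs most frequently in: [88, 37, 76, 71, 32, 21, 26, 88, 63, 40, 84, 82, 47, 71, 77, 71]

71

Step 1: Count the frequency of each value:
  21: appears 1 time(s)
  26: appears 1 time(s)
  32: appears 1 time(s)
  37: appears 1 time(s)
  40: appears 1 time(s)
  47: appears 1 time(s)
  63: appears 1 time(s)
  71: appears 3 time(s)
  76: appears 1 time(s)
  77: appears 1 time(s)
  82: appears 1 time(s)
  84: appears 1 time(s)
  88: appears 2 time(s)
Step 2: The value 71 appears most frequently (3 times).
Step 3: Mode = 71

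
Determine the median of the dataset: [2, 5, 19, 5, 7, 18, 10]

7

Step 1: Sort the data in ascending order: [2, 5, 5, 7, 10, 18, 19]
Step 2: The number of values is n = 7.
Step 3: Since n is odd, the median is the middle value at position 4: 7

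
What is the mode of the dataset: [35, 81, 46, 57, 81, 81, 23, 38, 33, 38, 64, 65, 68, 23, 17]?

81

Step 1: Count the frequency of each value:
  17: appears 1 time(s)
  23: appears 2 time(s)
  33: appears 1 time(s)
  35: appears 1 time(s)
  38: appears 2 time(s)
  46: appears 1 time(s)
  57: appears 1 time(s)
  64: appears 1 time(s)
  65: appears 1 time(s)
  68: appears 1 time(s)
  81: appears 3 time(s)
Step 2: The value 81 appears most frequently (3 times).
Step 3: Mode = 81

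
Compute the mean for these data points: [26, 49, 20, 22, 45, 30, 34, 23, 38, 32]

31.9

Step 1: Sum all values: 26 + 49 + 20 + 22 + 45 + 30 + 34 + 23 + 38 + 32 = 319
Step 2: Count the number of values: n = 10
Step 3: Mean = sum / n = 319 / 10 = 31.9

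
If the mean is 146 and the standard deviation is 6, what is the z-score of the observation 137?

-1.5

Step 1: Recall the z-score formula: z = (x - mu) / sigma
Step 2: Substitute values: z = (137 - 146) / 6
Step 3: z = -9 / 6 = -1.5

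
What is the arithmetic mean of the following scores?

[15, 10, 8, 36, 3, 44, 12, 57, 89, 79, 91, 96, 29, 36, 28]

42.2

Step 1: Sum all values: 15 + 10 + 8 + 36 + 3 + 44 + 12 + 57 + 89 + 79 + 91 + 96 + 29 + 36 + 28 = 633
Step 2: Count the number of values: n = 15
Step 3: Mean = sum / n = 633 / 15 = 42.2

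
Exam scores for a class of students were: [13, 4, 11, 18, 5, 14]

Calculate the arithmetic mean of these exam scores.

10.8333

Step 1: Sum all values: 13 + 4 + 11 + 18 + 5 + 14 = 65
Step 2: Count the number of values: n = 6
Step 3: Mean = sum / n = 65 / 6 = 10.8333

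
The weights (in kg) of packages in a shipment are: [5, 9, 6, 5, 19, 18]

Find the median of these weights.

7.5

Step 1: Sort the data in ascending order: [5, 5, 6, 9, 18, 19]
Step 2: The number of values is n = 6.
Step 3: Since n is even, the median is the average of positions 3 and 4:
  Median = (6 + 9) / 2 = 7.5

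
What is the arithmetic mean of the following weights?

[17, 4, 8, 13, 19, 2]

10.5

Step 1: Sum all values: 17 + 4 + 8 + 13 + 19 + 2 = 63
Step 2: Count the number of values: n = 6
Step 3: Mean = sum / n = 63 / 6 = 10.5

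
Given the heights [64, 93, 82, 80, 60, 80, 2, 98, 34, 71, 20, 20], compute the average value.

58.6667

Step 1: Sum all values: 64 + 93 + 82 + 80 + 60 + 80 + 2 + 98 + 34 + 71 + 20 + 20 = 704
Step 2: Count the number of values: n = 12
Step 3: Mean = sum / n = 704 / 12 = 58.6667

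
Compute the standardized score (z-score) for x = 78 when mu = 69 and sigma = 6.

1.5

Step 1: Recall the z-score formula: z = (x - mu) / sigma
Step 2: Substitute values: z = (78 - 69) / 6
Step 3: z = 9 / 6 = 1.5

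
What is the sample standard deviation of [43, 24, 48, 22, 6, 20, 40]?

15.0665

Step 1: Compute the mean: 29
Step 2: Sum of squared deviations from the mean: 1362
Step 3: Sample variance = 1362 / 6 = 227
Step 4: Standard deviation = sqrt(227) = 15.0665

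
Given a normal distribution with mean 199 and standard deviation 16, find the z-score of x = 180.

-1.1875

Step 1: Recall the z-score formula: z = (x - mu) / sigma
Step 2: Substitute values: z = (180 - 199) / 16
Step 3: z = -19 / 16 = -1.1875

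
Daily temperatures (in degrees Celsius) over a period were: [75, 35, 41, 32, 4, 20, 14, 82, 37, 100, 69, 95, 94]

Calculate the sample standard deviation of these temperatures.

33.4225

Step 1: Compute the mean: 53.6923
Step 2: Sum of squared deviations from the mean: 13404.7692
Step 3: Sample variance = 13404.7692 / 12 = 1117.0641
Step 4: Standard deviation = sqrt(1117.0641) = 33.4225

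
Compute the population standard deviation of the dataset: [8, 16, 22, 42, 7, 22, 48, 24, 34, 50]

14.7787

Step 1: Compute the mean: 27.3
Step 2: Sum of squared deviations from the mean: 2184.1
Step 3: Population variance = 2184.1 / 10 = 218.41
Step 4: Standard deviation = sqrt(218.41) = 14.7787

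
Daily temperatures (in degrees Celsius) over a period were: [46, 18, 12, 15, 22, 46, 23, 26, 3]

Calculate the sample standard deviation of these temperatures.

14.4751

Step 1: Compute the mean: 23.4444
Step 2: Sum of squared deviations from the mean: 1676.2222
Step 3: Sample variance = 1676.2222 / 8 = 209.5278
Step 4: Standard deviation = sqrt(209.5278) = 14.4751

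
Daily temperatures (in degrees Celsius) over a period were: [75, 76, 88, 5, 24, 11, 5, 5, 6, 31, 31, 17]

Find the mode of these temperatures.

5

Step 1: Count the frequency of each value:
  5: appears 3 time(s)
  6: appears 1 time(s)
  11: appears 1 time(s)
  17: appears 1 time(s)
  24: appears 1 time(s)
  31: appears 2 time(s)
  75: appears 1 time(s)
  76: appears 1 time(s)
  88: appears 1 time(s)
Step 2: The value 5 appears most frequently (3 times).
Step 3: Mode = 5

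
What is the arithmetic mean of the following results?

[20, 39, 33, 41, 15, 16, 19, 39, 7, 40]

26.9

Step 1: Sum all values: 20 + 39 + 33 + 41 + 15 + 16 + 19 + 39 + 7 + 40 = 269
Step 2: Count the number of values: n = 10
Step 3: Mean = sum / n = 269 / 10 = 26.9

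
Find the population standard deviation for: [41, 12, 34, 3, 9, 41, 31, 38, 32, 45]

14.2352

Step 1: Compute the mean: 28.6
Step 2: Sum of squared deviations from the mean: 2026.4
Step 3: Population variance = 2026.4 / 10 = 202.64
Step 4: Standard deviation = sqrt(202.64) = 14.2352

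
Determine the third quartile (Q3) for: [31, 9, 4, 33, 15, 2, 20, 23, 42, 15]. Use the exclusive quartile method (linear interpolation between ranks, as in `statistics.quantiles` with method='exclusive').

31.5

Step 1: Sort the data: [2, 4, 9, 15, 15, 20, 23, 31, 33, 42]
Step 2: n = 10
Step 3: Using the exclusive quartile method:
  Q1 = 7.75
  Q2 (median) = 17.5
  Q3 = 31.5
  IQR = Q3 - Q1 = 31.5 - 7.75 = 23.75
Step 4: Q3 = 31.5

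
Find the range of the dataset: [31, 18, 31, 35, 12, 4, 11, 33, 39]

35

Step 1: Identify the maximum value: max = 39
Step 2: Identify the minimum value: min = 4
Step 3: Range = max - min = 39 - 4 = 35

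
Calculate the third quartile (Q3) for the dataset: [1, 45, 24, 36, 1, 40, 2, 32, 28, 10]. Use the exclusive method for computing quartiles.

37

Step 1: Sort the data: [1, 1, 2, 10, 24, 28, 32, 36, 40, 45]
Step 2: n = 10
Step 3: Using the exclusive quartile method:
  Q1 = 1.75
  Q2 (median) = 26
  Q3 = 37
  IQR = Q3 - Q1 = 37 - 1.75 = 35.25
Step 4: Q3 = 37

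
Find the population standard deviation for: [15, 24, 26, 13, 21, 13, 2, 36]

9.6404

Step 1: Compute the mean: 18.75
Step 2: Sum of squared deviations from the mean: 743.5
Step 3: Population variance = 743.5 / 8 = 92.9375
Step 4: Standard deviation = sqrt(92.9375) = 9.6404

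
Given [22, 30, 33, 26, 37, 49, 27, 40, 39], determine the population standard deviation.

7.9443

Step 1: Compute the mean: 33.6667
Step 2: Sum of squared deviations from the mean: 568
Step 3: Population variance = 568 / 9 = 63.1111
Step 4: Standard deviation = sqrt(63.1111) = 7.9443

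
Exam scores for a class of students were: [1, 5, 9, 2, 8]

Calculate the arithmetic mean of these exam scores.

5

Step 1: Sum all values: 1 + 5 + 9 + 2 + 8 = 25
Step 2: Count the number of values: n = 5
Step 3: Mean = sum / n = 25 / 5 = 5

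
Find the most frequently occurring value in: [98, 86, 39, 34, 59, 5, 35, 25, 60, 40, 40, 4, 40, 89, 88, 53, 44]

40

Step 1: Count the frequency of each value:
  4: appears 1 time(s)
  5: appears 1 time(s)
  25: appears 1 time(s)
  34: appears 1 time(s)
  35: appears 1 time(s)
  39: appears 1 time(s)
  40: appears 3 time(s)
  44: appears 1 time(s)
  53: appears 1 time(s)
  59: appears 1 time(s)
  60: appears 1 time(s)
  86: appears 1 time(s)
  88: appears 1 time(s)
  89: appears 1 time(s)
  98: appears 1 time(s)
Step 2: The value 40 appears most frequently (3 times).
Step 3: Mode = 40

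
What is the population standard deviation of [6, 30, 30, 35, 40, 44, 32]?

11.3011

Step 1: Compute the mean: 31
Step 2: Sum of squared deviations from the mean: 894
Step 3: Population variance = 894 / 7 = 127.7143
Step 4: Standard deviation = sqrt(127.7143) = 11.3011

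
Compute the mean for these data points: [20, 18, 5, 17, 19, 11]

15

Step 1: Sum all values: 20 + 18 + 5 + 17 + 19 + 11 = 90
Step 2: Count the number of values: n = 6
Step 3: Mean = sum / n = 90 / 6 = 15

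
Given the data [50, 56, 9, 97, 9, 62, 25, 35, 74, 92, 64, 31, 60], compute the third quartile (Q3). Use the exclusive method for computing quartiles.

69

Step 1: Sort the data: [9, 9, 25, 31, 35, 50, 56, 60, 62, 64, 74, 92, 97]
Step 2: n = 13
Step 3: Using the exclusive quartile method:
  Q1 = 28
  Q2 (median) = 56
  Q3 = 69
  IQR = Q3 - Q1 = 69 - 28 = 41
Step 4: Q3 = 69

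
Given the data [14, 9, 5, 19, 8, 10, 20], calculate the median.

10

Step 1: Sort the data in ascending order: [5, 8, 9, 10, 14, 19, 20]
Step 2: The number of values is n = 7.
Step 3: Since n is odd, the median is the middle value at position 4: 10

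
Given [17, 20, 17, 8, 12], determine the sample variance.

22.7

Step 1: Compute the mean: (17 + 20 + 17 + 8 + 12) / 5 = 14.8
Step 2: Compute squared deviations from the mean:
  (17 - 14.8)^2 = 4.84
  (20 - 14.8)^2 = 27.04
  (17 - 14.8)^2 = 4.84
  (8 - 14.8)^2 = 46.24
  (12 - 14.8)^2 = 7.84
Step 3: Sum of squared deviations = 90.8
Step 4: Sample variance = 90.8 / 4 = 22.7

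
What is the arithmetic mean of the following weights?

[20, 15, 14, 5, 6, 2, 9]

10.1429

Step 1: Sum all values: 20 + 15 + 14 + 5 + 6 + 2 + 9 = 71
Step 2: Count the number of values: n = 7
Step 3: Mean = sum / n = 71 / 7 = 10.1429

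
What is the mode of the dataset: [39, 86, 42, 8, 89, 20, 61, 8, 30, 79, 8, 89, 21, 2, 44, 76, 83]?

8

Step 1: Count the frequency of each value:
  2: appears 1 time(s)
  8: appears 3 time(s)
  20: appears 1 time(s)
  21: appears 1 time(s)
  30: appears 1 time(s)
  39: appears 1 time(s)
  42: appears 1 time(s)
  44: appears 1 time(s)
  61: appears 1 time(s)
  76: appears 1 time(s)
  79: appears 1 time(s)
  83: appears 1 time(s)
  86: appears 1 time(s)
  89: appears 2 time(s)
Step 2: The value 8 appears most frequently (3 times).
Step 3: Mode = 8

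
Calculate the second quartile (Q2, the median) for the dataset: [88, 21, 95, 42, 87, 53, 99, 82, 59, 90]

84.5

Step 1: Sort the data: [21, 42, 53, 59, 82, 87, 88, 90, 95, 99]
Step 2: n = 10
Step 3: Q2 is the median. Since n is even, it is the average of the values at positions 5 and 6:
  Q2 = (82 + 87) / 2 = 84.5
Step 4: Q2 = 84.5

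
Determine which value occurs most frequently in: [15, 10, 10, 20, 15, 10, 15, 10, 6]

10

Step 1: Count the frequency of each value:
  6: appears 1 time(s)
  10: appears 4 time(s)
  15: appears 3 time(s)
  20: appears 1 time(s)
Step 2: The value 10 appears most frequently (4 times).
Step 3: Mode = 10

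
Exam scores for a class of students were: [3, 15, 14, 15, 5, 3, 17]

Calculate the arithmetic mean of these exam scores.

10.2857

Step 1: Sum all values: 3 + 15 + 14 + 15 + 5 + 3 + 17 = 72
Step 2: Count the number of values: n = 7
Step 3: Mean = sum / n = 72 / 7 = 10.2857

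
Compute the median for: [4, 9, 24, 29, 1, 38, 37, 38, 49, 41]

33

Step 1: Sort the data in ascending order: [1, 4, 9, 24, 29, 37, 38, 38, 41, 49]
Step 2: The number of values is n = 10.
Step 3: Since n is even, the median is the average of positions 5 and 6:
  Median = (29 + 37) / 2 = 33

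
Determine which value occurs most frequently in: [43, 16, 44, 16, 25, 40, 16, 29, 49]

16

Step 1: Count the frequency of each value:
  16: appears 3 time(s)
  25: appears 1 time(s)
  29: appears 1 time(s)
  40: appears 1 time(s)
  43: appears 1 time(s)
  44: appears 1 time(s)
  49: appears 1 time(s)
Step 2: The value 16 appears most frequently (3 times).
Step 3: Mode = 16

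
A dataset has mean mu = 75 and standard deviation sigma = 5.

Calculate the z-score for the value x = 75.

0

Step 1: Recall the z-score formula: z = (x - mu) / sigma
Step 2: Substitute values: z = (75 - 75) / 5
Step 3: z = 0 / 5 = 0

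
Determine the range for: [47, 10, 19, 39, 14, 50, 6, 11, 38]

44

Step 1: Identify the maximum value: max = 50
Step 2: Identify the minimum value: min = 6
Step 3: Range = max - min = 50 - 6 = 44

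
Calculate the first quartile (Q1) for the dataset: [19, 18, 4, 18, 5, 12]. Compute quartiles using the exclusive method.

4.75

Step 1: Sort the data: [4, 5, 12, 18, 18, 19]
Step 2: n = 6
Step 3: Using the exclusive quartile method:
  Q1 = 4.75
  Q2 (median) = 15
  Q3 = 18.25
  IQR = Q3 - Q1 = 18.25 - 4.75 = 13.5
Step 4: Q1 = 4.75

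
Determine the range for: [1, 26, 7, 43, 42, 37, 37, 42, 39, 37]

42

Step 1: Identify the maximum value: max = 43
Step 2: Identify the minimum value: min = 1
Step 3: Range = max - min = 43 - 1 = 42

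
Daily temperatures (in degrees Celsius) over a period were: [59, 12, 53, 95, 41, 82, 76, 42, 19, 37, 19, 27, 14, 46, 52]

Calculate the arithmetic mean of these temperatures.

44.9333

Step 1: Sum all values: 59 + 12 + 53 + 95 + 41 + 82 + 76 + 42 + 19 + 37 + 19 + 27 + 14 + 46 + 52 = 674
Step 2: Count the number of values: n = 15
Step 3: Mean = sum / n = 674 / 15 = 44.9333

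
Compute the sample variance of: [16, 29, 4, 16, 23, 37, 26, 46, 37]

168

Step 1: Compute the mean: (16 + 29 + 4 + 16 + 23 + 37 + 26 + 46 + 37) / 9 = 26
Step 2: Compute squared deviations from the mean:
  (16 - 26)^2 = 100
  (29 - 26)^2 = 9
  (4 - 26)^2 = 484
  (16 - 26)^2 = 100
  (23 - 26)^2 = 9
  (37 - 26)^2 = 121
  (26 - 26)^2 = 0
  (46 - 26)^2 = 400
  (37 - 26)^2 = 121
Step 3: Sum of squared deviations = 1344
Step 4: Sample variance = 1344 / 8 = 168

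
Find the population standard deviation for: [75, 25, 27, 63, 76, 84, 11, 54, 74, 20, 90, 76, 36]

26.2807

Step 1: Compute the mean: 54.6923
Step 2: Sum of squared deviations from the mean: 8978.7692
Step 3: Population variance = 8978.7692 / 13 = 690.6746
Step 4: Standard deviation = sqrt(690.6746) = 26.2807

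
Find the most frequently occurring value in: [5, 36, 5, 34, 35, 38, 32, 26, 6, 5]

5

Step 1: Count the frequency of each value:
  5: appears 3 time(s)
  6: appears 1 time(s)
  26: appears 1 time(s)
  32: appears 1 time(s)
  34: appears 1 time(s)
  35: appears 1 time(s)
  36: appears 1 time(s)
  38: appears 1 time(s)
Step 2: The value 5 appears most frequently (3 times).
Step 3: Mode = 5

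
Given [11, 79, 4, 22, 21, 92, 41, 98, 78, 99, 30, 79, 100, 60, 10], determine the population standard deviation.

35.1311

Step 1: Compute the mean: 54.9333
Step 2: Sum of squared deviations from the mean: 18512.9333
Step 3: Population variance = 18512.9333 / 15 = 1234.1956
Step 4: Standard deviation = sqrt(1234.1956) = 35.1311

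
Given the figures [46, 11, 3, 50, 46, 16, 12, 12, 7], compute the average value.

22.5556

Step 1: Sum all values: 46 + 11 + 3 + 50 + 46 + 16 + 12 + 12 + 7 = 203
Step 2: Count the number of values: n = 9
Step 3: Mean = sum / n = 203 / 9 = 22.5556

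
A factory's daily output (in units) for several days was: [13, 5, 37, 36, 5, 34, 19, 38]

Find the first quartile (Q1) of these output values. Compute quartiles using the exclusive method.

7

Step 1: Sort the data: [5, 5, 13, 19, 34, 36, 37, 38]
Step 2: n = 8
Step 3: Using the exclusive quartile method:
  Q1 = 7
  Q2 (median) = 26.5
  Q3 = 36.75
  IQR = Q3 - Q1 = 36.75 - 7 = 29.75
Step 4: Q1 = 7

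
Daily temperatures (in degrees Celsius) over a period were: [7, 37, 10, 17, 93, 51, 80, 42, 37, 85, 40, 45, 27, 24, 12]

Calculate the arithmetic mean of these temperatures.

40.4667

Step 1: Sum all values: 7 + 37 + 10 + 17 + 93 + 51 + 80 + 42 + 37 + 85 + 40 + 45 + 27 + 24 + 12 = 607
Step 2: Count the number of values: n = 15
Step 3: Mean = sum / n = 607 / 15 = 40.4667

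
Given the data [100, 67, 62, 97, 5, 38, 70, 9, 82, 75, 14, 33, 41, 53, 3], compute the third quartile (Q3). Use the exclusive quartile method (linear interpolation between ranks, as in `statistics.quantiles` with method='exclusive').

75

Step 1: Sort the data: [3, 5, 9, 14, 33, 38, 41, 53, 62, 67, 70, 75, 82, 97, 100]
Step 2: n = 15
Step 3: Using the exclusive quartile method:
  Q1 = 14
  Q2 (median) = 53
  Q3 = 75
  IQR = Q3 - Q1 = 75 - 14 = 61
Step 4: Q3 = 75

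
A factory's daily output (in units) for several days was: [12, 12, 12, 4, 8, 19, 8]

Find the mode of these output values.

12

Step 1: Count the frequency of each value:
  4: appears 1 time(s)
  8: appears 2 time(s)
  12: appears 3 time(s)
  19: appears 1 time(s)
Step 2: The value 12 appears most frequently (3 times).
Step 3: Mode = 12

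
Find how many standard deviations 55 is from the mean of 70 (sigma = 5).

-3

Step 1: Recall the z-score formula: z = (x - mu) / sigma
Step 2: Substitute values: z = (55 - 70) / 5
Step 3: z = -15 / 5 = -3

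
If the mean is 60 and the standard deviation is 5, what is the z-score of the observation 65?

1

Step 1: Recall the z-score formula: z = (x - mu) / sigma
Step 2: Substitute values: z = (65 - 60) / 5
Step 3: z = 5 / 5 = 1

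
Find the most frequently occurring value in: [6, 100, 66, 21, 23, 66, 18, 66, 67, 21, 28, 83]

66

Step 1: Count the frequency of each value:
  6: appears 1 time(s)
  18: appears 1 time(s)
  21: appears 2 time(s)
  23: appears 1 time(s)
  28: appears 1 time(s)
  66: appears 3 time(s)
  67: appears 1 time(s)
  83: appears 1 time(s)
  100: appears 1 time(s)
Step 2: The value 66 appears most frequently (3 times).
Step 3: Mode = 66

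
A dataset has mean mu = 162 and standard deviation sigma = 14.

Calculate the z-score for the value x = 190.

2

Step 1: Recall the z-score formula: z = (x - mu) / sigma
Step 2: Substitute values: z = (190 - 162) / 14
Step 3: z = 28 / 14 = 2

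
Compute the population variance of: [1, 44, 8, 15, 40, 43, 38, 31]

253.75

Step 1: Compute the mean: (1 + 44 + 8 + 15 + 40 + 43 + 38 + 31) / 8 = 27.5
Step 2: Compute squared deviations from the mean:
  (1 - 27.5)^2 = 702.25
  (44 - 27.5)^2 = 272.25
  (8 - 27.5)^2 = 380.25
  (15 - 27.5)^2 = 156.25
  (40 - 27.5)^2 = 156.25
  (43 - 27.5)^2 = 240.25
  (38 - 27.5)^2 = 110.25
  (31 - 27.5)^2 = 12.25
Step 3: Sum of squared deviations = 2030
Step 4: Population variance = 2030 / 8 = 253.75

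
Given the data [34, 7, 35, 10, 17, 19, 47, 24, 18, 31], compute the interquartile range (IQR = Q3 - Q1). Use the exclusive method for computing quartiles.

19

Step 1: Sort the data: [7, 10, 17, 18, 19, 24, 31, 34, 35, 47]
Step 2: n = 10
Step 3: Using the exclusive quartile method:
  Q1 = 15.25
  Q2 (median) = 21.5
  Q3 = 34.25
  IQR = Q3 - Q1 = 34.25 - 15.25 = 19
Step 4: IQR = 19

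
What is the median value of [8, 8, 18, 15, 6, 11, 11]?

11

Step 1: Sort the data in ascending order: [6, 8, 8, 11, 11, 15, 18]
Step 2: The number of values is n = 7.
Step 3: Since n is odd, the median is the middle value at position 4: 11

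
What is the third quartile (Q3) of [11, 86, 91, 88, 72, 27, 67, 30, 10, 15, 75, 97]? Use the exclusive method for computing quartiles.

87.5

Step 1: Sort the data: [10, 11, 15, 27, 30, 67, 72, 75, 86, 88, 91, 97]
Step 2: n = 12
Step 3: Using the exclusive quartile method:
  Q1 = 18
  Q2 (median) = 69.5
  Q3 = 87.5
  IQR = Q3 - Q1 = 87.5 - 18 = 69.5
Step 4: Q3 = 87.5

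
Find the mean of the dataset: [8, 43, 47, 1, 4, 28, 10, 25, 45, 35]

24.6

Step 1: Sum all values: 8 + 43 + 47 + 1 + 4 + 28 + 10 + 25 + 45 + 35 = 246
Step 2: Count the number of values: n = 10
Step 3: Mean = sum / n = 246 / 10 = 24.6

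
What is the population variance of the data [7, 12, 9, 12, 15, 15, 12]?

7.3469

Step 1: Compute the mean: (7 + 12 + 9 + 12 + 15 + 15 + 12) / 7 = 11.7143
Step 2: Compute squared deviations from the mean:
  (7 - 11.7143)^2 = 22.2245
  (12 - 11.7143)^2 = 0.0816
  (9 - 11.7143)^2 = 7.3673
  (12 - 11.7143)^2 = 0.0816
  (15 - 11.7143)^2 = 10.7959
  (15 - 11.7143)^2 = 10.7959
  (12 - 11.7143)^2 = 0.0816
Step 3: Sum of squared deviations = 51.4286
Step 4: Population variance = 51.4286 / 7 = 7.3469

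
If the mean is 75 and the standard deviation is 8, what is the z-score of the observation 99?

3

Step 1: Recall the z-score formula: z = (x - mu) / sigma
Step 2: Substitute values: z = (99 - 75) / 8
Step 3: z = 24 / 8 = 3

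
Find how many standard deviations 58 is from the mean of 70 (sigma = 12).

-1

Step 1: Recall the z-score formula: z = (x - mu) / sigma
Step 2: Substitute values: z = (58 - 70) / 12
Step 3: z = -12 / 12 = -1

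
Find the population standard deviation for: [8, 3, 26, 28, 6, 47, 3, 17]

14.5581

Step 1: Compute the mean: 17.25
Step 2: Sum of squared deviations from the mean: 1695.5
Step 3: Population variance = 1695.5 / 8 = 211.9375
Step 4: Standard deviation = sqrt(211.9375) = 14.5581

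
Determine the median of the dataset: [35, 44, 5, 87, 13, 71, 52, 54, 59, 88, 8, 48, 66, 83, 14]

52

Step 1: Sort the data in ascending order: [5, 8, 13, 14, 35, 44, 48, 52, 54, 59, 66, 71, 83, 87, 88]
Step 2: The number of values is n = 15.
Step 3: Since n is odd, the median is the middle value at position 8: 52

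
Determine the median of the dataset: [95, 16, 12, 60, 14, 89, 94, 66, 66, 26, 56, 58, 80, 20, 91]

60

Step 1: Sort the data in ascending order: [12, 14, 16, 20, 26, 56, 58, 60, 66, 66, 80, 89, 91, 94, 95]
Step 2: The number of values is n = 15.
Step 3: Since n is odd, the median is the middle value at position 8: 60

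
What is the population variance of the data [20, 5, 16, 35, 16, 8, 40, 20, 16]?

115.5802

Step 1: Compute the mean: (20 + 5 + 16 + 35 + 16 + 8 + 40 + 20 + 16) / 9 = 19.5556
Step 2: Compute squared deviations from the mean:
  (20 - 19.5556)^2 = 0.1975
  (5 - 19.5556)^2 = 211.8642
  (16 - 19.5556)^2 = 12.642
  (35 - 19.5556)^2 = 238.5309
  (16 - 19.5556)^2 = 12.642
  (8 - 19.5556)^2 = 133.5309
  (40 - 19.5556)^2 = 417.9753
  (20 - 19.5556)^2 = 0.1975
  (16 - 19.5556)^2 = 12.642
Step 3: Sum of squared deviations = 1040.2222
Step 4: Population variance = 1040.2222 / 9 = 115.5802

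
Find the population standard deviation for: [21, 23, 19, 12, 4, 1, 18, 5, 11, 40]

10.9105

Step 1: Compute the mean: 15.4
Step 2: Sum of squared deviations from the mean: 1190.4
Step 3: Population variance = 1190.4 / 10 = 119.04
Step 4: Standard deviation = sqrt(119.04) = 10.9105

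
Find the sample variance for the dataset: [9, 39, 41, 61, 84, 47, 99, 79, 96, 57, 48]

748

Step 1: Compute the mean: (9 + 39 + 41 + 61 + 84 + 47 + 99 + 79 + 96 + 57 + 48) / 11 = 60
Step 2: Compute squared deviations from the mean:
  (9 - 60)^2 = 2601
  (39 - 60)^2 = 441
  (41 - 60)^2 = 361
  (61 - 60)^2 = 1
  (84 - 60)^2 = 576
  (47 - 60)^2 = 169
  (99 - 60)^2 = 1521
  (79 - 60)^2 = 361
  (96 - 60)^2 = 1296
  (57 - 60)^2 = 9
  (48 - 60)^2 = 144
Step 3: Sum of squared deviations = 7480
Step 4: Sample variance = 7480 / 10 = 748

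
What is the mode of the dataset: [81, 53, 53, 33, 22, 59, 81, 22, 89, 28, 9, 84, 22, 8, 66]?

22

Step 1: Count the frequency of each value:
  8: appears 1 time(s)
  9: appears 1 time(s)
  22: appears 3 time(s)
  28: appears 1 time(s)
  33: appears 1 time(s)
  53: appears 2 time(s)
  59: appears 1 time(s)
  66: appears 1 time(s)
  81: appears 2 time(s)
  84: appears 1 time(s)
  89: appears 1 time(s)
Step 2: The value 22 appears most frequently (3 times).
Step 3: Mode = 22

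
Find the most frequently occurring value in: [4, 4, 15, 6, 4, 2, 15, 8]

4

Step 1: Count the frequency of each value:
  2: appears 1 time(s)
  4: appears 3 time(s)
  6: appears 1 time(s)
  8: appears 1 time(s)
  15: appears 2 time(s)
Step 2: The value 4 appears most frequently (3 times).
Step 3: Mode = 4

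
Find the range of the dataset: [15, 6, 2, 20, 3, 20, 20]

18

Step 1: Identify the maximum value: max = 20
Step 2: Identify the minimum value: min = 2
Step 3: Range = max - min = 20 - 2 = 18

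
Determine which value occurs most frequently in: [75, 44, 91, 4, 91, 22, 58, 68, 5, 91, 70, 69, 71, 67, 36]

91

Step 1: Count the frequency of each value:
  4: appears 1 time(s)
  5: appears 1 time(s)
  22: appears 1 time(s)
  36: appears 1 time(s)
  44: appears 1 time(s)
  58: appears 1 time(s)
  67: appears 1 time(s)
  68: appears 1 time(s)
  69: appears 1 time(s)
  70: appears 1 time(s)
  71: appears 1 time(s)
  75: appears 1 time(s)
  91: appears 3 time(s)
Step 2: The value 91 appears most frequently (3 times).
Step 3: Mode = 91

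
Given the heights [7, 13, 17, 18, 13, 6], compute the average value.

12.3333

Step 1: Sum all values: 7 + 13 + 17 + 18 + 13 + 6 = 74
Step 2: Count the number of values: n = 6
Step 3: Mean = sum / n = 74 / 6 = 12.3333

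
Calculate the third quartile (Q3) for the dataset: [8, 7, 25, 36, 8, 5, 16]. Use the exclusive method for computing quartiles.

25

Step 1: Sort the data: [5, 7, 8, 8, 16, 25, 36]
Step 2: n = 7
Step 3: Using the exclusive quartile method:
  Q1 = 7
  Q2 (median) = 8
  Q3 = 25
  IQR = Q3 - Q1 = 25 - 7 = 18
Step 4: Q3 = 25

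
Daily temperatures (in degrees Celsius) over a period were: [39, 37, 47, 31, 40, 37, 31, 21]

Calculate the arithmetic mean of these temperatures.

35.375

Step 1: Sum all values: 39 + 37 + 47 + 31 + 40 + 37 + 31 + 21 = 283
Step 2: Count the number of values: n = 8
Step 3: Mean = sum / n = 283 / 8 = 35.375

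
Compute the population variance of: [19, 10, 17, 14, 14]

9.36

Step 1: Compute the mean: (19 + 10 + 17 + 14 + 14) / 5 = 14.8
Step 2: Compute squared deviations from the mean:
  (19 - 14.8)^2 = 17.64
  (10 - 14.8)^2 = 23.04
  (17 - 14.8)^2 = 4.84
  (14 - 14.8)^2 = 0.64
  (14 - 14.8)^2 = 0.64
Step 3: Sum of squared deviations = 46.8
Step 4: Population variance = 46.8 / 5 = 9.36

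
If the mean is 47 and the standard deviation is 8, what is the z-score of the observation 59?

1.5

Step 1: Recall the z-score formula: z = (x - mu) / sigma
Step 2: Substitute values: z = (59 - 47) / 8
Step 3: z = 12 / 8 = 1.5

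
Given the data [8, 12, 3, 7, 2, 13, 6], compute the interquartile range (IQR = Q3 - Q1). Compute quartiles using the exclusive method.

9

Step 1: Sort the data: [2, 3, 6, 7, 8, 12, 13]
Step 2: n = 7
Step 3: Using the exclusive quartile method:
  Q1 = 3
  Q2 (median) = 7
  Q3 = 12
  IQR = Q3 - Q1 = 12 - 3 = 9
Step 4: IQR = 9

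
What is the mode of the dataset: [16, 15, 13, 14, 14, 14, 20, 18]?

14

Step 1: Count the frequency of each value:
  13: appears 1 time(s)
  14: appears 3 time(s)
  15: appears 1 time(s)
  16: appears 1 time(s)
  18: appears 1 time(s)
  20: appears 1 time(s)
Step 2: The value 14 appears most frequently (3 times).
Step 3: Mode = 14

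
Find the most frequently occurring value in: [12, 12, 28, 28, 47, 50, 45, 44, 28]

28

Step 1: Count the frequency of each value:
  12: appears 2 time(s)
  28: appears 3 time(s)
  44: appears 1 time(s)
  45: appears 1 time(s)
  47: appears 1 time(s)
  50: appears 1 time(s)
Step 2: The value 28 appears most frequently (3 times).
Step 3: Mode = 28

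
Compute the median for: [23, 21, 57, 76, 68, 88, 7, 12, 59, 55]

56

Step 1: Sort the data in ascending order: [7, 12, 21, 23, 55, 57, 59, 68, 76, 88]
Step 2: The number of values is n = 10.
Step 3: Since n is even, the median is the average of positions 5 and 6:
  Median = (55 + 57) / 2 = 56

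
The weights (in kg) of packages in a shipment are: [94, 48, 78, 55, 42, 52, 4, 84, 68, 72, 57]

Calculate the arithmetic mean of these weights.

59.4545

Step 1: Sum all values: 94 + 48 + 78 + 55 + 42 + 52 + 4 + 84 + 68 + 72 + 57 = 654
Step 2: Count the number of values: n = 11
Step 3: Mean = sum / n = 654 / 11 = 59.4545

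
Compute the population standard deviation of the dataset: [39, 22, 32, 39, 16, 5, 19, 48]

13.4443

Step 1: Compute the mean: 27.5
Step 2: Sum of squared deviations from the mean: 1446
Step 3: Population variance = 1446 / 8 = 180.75
Step 4: Standard deviation = sqrt(180.75) = 13.4443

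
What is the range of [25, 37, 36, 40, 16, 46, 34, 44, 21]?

30

Step 1: Identify the maximum value: max = 46
Step 2: Identify the minimum value: min = 16
Step 3: Range = max - min = 46 - 16 = 30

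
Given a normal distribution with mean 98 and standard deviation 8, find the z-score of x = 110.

1.5

Step 1: Recall the z-score formula: z = (x - mu) / sigma
Step 2: Substitute values: z = (110 - 98) / 8
Step 3: z = 12 / 8 = 1.5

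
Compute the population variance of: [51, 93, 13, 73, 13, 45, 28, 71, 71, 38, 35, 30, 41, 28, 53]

503.4489

Step 1: Compute the mean: (51 + 93 + 13 + 73 + 13 + 45 + 28 + 71 + 71 + 38 + 35 + 30 + 41 + 28 + 53) / 15 = 45.5333
Step 2: Compute squared deviations from the mean:
  (51 - 45.5333)^2 = 29.8844
  (93 - 45.5333)^2 = 2253.0844
  (13 - 45.5333)^2 = 1058.4178
  (73 - 45.5333)^2 = 754.4178
  (13 - 45.5333)^2 = 1058.4178
  (45 - 45.5333)^2 = 0.2844
  (28 - 45.5333)^2 = 307.4178
  (71 - 45.5333)^2 = 648.5511
  (71 - 45.5333)^2 = 648.5511
  (38 - 45.5333)^2 = 56.7511
  (35 - 45.5333)^2 = 110.9511
  (30 - 45.5333)^2 = 241.2844
  (41 - 45.5333)^2 = 20.5511
  (28 - 45.5333)^2 = 307.4178
  (53 - 45.5333)^2 = 55.7511
Step 3: Sum of squared deviations = 7551.7333
Step 4: Population variance = 7551.7333 / 15 = 503.4489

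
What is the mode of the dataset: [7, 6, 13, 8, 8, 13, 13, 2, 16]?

13

Step 1: Count the frequency of each value:
  2: appears 1 time(s)
  6: appears 1 time(s)
  7: appears 1 time(s)
  8: appears 2 time(s)
  13: appears 3 time(s)
  16: appears 1 time(s)
Step 2: The value 13 appears most frequently (3 times).
Step 3: Mode = 13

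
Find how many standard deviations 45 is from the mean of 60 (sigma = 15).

-1

Step 1: Recall the z-score formula: z = (x - mu) / sigma
Step 2: Substitute values: z = (45 - 60) / 15
Step 3: z = -15 / 15 = -1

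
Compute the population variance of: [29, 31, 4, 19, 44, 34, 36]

146.1224

Step 1: Compute the mean: (29 + 31 + 4 + 19 + 44 + 34 + 36) / 7 = 28.1429
Step 2: Compute squared deviations from the mean:
  (29 - 28.1429)^2 = 0.7347
  (31 - 28.1429)^2 = 8.1633
  (4 - 28.1429)^2 = 582.8776
  (19 - 28.1429)^2 = 83.5918
  (44 - 28.1429)^2 = 251.449
  (34 - 28.1429)^2 = 34.3061
  (36 - 28.1429)^2 = 61.7347
Step 3: Sum of squared deviations = 1022.8571
Step 4: Population variance = 1022.8571 / 7 = 146.1224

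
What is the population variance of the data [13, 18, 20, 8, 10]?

20.96

Step 1: Compute the mean: (13 + 18 + 20 + 8 + 10) / 5 = 13.8
Step 2: Compute squared deviations from the mean:
  (13 - 13.8)^2 = 0.64
  (18 - 13.8)^2 = 17.64
  (20 - 13.8)^2 = 38.44
  (8 - 13.8)^2 = 33.64
  (10 - 13.8)^2 = 14.44
Step 3: Sum of squared deviations = 104.8
Step 4: Population variance = 104.8 / 5 = 20.96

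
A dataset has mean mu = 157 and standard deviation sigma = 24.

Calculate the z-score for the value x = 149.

-0.3333

Step 1: Recall the z-score formula: z = (x - mu) / sigma
Step 2: Substitute values: z = (149 - 157) / 24
Step 3: z = -8 / 24 = -0.3333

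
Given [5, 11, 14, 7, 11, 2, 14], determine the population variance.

18.1224

Step 1: Compute the mean: (5 + 11 + 14 + 7 + 11 + 2 + 14) / 7 = 9.1429
Step 2: Compute squared deviations from the mean:
  (5 - 9.1429)^2 = 17.1633
  (11 - 9.1429)^2 = 3.449
  (14 - 9.1429)^2 = 23.5918
  (7 - 9.1429)^2 = 4.5918
  (11 - 9.1429)^2 = 3.449
  (2 - 9.1429)^2 = 51.0204
  (14 - 9.1429)^2 = 23.5918
Step 3: Sum of squared deviations = 126.8571
Step 4: Population variance = 126.8571 / 7 = 18.1224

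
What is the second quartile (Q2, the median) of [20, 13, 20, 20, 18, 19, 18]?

19

Step 1: Sort the data: [13, 18, 18, 19, 20, 20, 20]
Step 2: n = 7
Step 3: Q2 is the median. Since n is odd, it is the middle value at position 4: 19
Step 4: Q2 = 19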